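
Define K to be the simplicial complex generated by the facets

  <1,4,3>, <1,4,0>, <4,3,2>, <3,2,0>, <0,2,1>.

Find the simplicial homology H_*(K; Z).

H_0 = Z,  H_1 = Z,  H_2 = 0.

We work with the vertex ordering 0 < 1 < 2 < 3 < 4. The simplices of K, each written with vertices in increasing order, are:

  0-simplices (5): [0], [1], [2], [3], [4]
  1-simplices (10): [0,1], [0,2], [0,3], [0,4], [1,2], [1,3], [1,4], [2,3], [2,4], [3,4]
  2-simplices (5): [0,1,2], [0,1,4], [0,2,3], [1,3,4], [2,3,4]

so the chain groups are C_0 ≅ Z^5, C_1 ≅ Z^10, C_2 ≅ Z^5.

The boundary map ∂_1: C_1 → C_0 maps an edge to its endpoints' difference, ∂[p,q] = q − p.
As a 5×10 matrix over Z this has rank 4, with invariant factors (1,1,1,1).

∂_2: C_2 → C_1 acts by ∂[p,q,r] = [q,r] − [p,r] + [p,q]. For instance
  ∂[1,3,4] = [3,4] − [1,4] + [1,3],
  ∂[0,2,3] = [2,3] − [0,3] + [0,2].
This gives a 10×5 integer matrix of rank 5; reducing to Smith normal form yields diagonal entries (1,1,1,1,1).

Now H_k = ker ∂_k / im ∂_{k+1}, so:

  H_0: rank C_0 − rank ∂_1 = 5 − 4 = 1, and the invariant factors of ∂_1 are all 1, so H_0 ≅ Z.
  H_1: rank ker ∂_1 − rank ∂_2 = (10 − 4) − 5 = 1, and the invariant factors of ∂_2 are all 1, so H_1 ≅ Z.
  H_2: rank ker ∂_2 − rank ∂_3 = (5 − 5) − 0 = 0, and there is no ∂_3, so H_2 ≅ 0.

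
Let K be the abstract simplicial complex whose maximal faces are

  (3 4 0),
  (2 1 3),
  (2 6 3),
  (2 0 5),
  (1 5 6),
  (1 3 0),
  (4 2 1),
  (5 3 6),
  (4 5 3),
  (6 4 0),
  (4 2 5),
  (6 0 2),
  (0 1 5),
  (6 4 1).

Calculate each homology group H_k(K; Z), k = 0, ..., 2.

K has 7 vertices, 21 edges, 14 triangles.
rank ∂_0 = 0, rank ∂_1 = 6 ⇒ b_0 = 7 − 0 − 6 = 1; all invariant factors of ∂_1 are 1 so no torsion. So H_0 = Z.
rank ∂_1 = 6, rank ∂_2 = 13 ⇒ b_1 = 21 − 6 − 13 = 2; all invariant factors of ∂_2 are 1 so no torsion. So H_1 = Z^2.
rank ∂_2 = 13, rank ∂_3 = 0 ⇒ b_2 = 14 − 13 − 0 = 1. So H_2 = Z.

H_0 = Z,  H_1 = Z^2,  H_2 = Z.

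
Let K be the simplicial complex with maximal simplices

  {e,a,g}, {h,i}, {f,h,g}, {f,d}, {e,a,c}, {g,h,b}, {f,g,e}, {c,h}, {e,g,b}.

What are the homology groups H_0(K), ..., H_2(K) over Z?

H_0 = Z,  H_1 = Z,  H_2 = 0.

K has 9 vertices, 15 edges, 6 triangles.
rank ∂_0 = 0, rank ∂_1 = 8 ⇒ b_0 = 9 − 0 − 8 = 1; all invariant factors of ∂_1 are 1 so no torsion. So H_0 ≅ Z.
rank ∂_1 = 8, rank ∂_2 = 6 ⇒ b_1 = 15 − 8 − 6 = 1; all invariant factors of ∂_2 are 1 so no torsion. So H_1 ≅ Z.
rank ∂_2 = 6, rank ∂_3 = 0 ⇒ b_2 = 6 − 6 − 0 = 0. So H_2 ≅ 0.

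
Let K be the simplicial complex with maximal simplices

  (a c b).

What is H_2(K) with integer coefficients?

H_2 ≅ 0.

Order the vertices as a < b < c. Listing each simplex with vertices in this order, K has dimension 2 with simplices:

  0-simplices (3): a, b, c
  1-simplices (3): ab, ac, bc
  2-simplices (1): abc

Hence C_0 ≅ Z^3, C_1 ≅ Z^3, C_2 ≅ Z^1.

Boundary ∂_1: C_1 → C_0 is given by ∂[p,q] = [q] − [p].
The 3×3 boundary matrix has rank 2 and Smith normal form diag(1,1).

Boundary ∂_2: C_2 → C_1 sends each 2-simplex [p,q,r] to [q,r] − [p,r] + [p,q]. For instance
  ∂abc = bc − ac + ab.
This gives a 3×1 integer matrix of rank 1; reducing to Smith normal form yields diagonal entries (1).

Computing H_k = (kernel of ∂_k) / (image of ∂_{k+1}):

  H_2: rank ker ∂_2 − rank ∂_3 = (1 − 1) − 0 = 0, and there is no ∂_3, so H_2 = 0.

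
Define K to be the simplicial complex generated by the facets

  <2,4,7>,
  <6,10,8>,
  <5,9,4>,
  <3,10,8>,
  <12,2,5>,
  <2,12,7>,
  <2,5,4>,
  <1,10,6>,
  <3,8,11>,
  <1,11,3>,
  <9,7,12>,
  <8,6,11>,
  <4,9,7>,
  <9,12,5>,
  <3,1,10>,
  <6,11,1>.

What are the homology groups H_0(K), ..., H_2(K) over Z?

H_0 = Z^2,  H_1 = 0,  H_2 = Z^2.

Order the vertices as 1 < 2 < 3 < 4 < 5 < 6 < 7 < 8 < 9 < 10 < 11 < 12. Listing each simplex with vertices in this order, K has dimension 2 with simplices:

  0-simplices (12): [1], [2], [3], [4], [5], [6], [7], [8], [9], [10], [11], [12]
  1-simplices (24): (24 of them)
  2-simplices (16): [1,3,10], [1,3,11], [1,6,10], [1,6,11], [2,4,5], [2,4,7], [2,5,12], [2,7,12], [3,8,10], [3,8,11], [4,5,9], [4,7,9], [5,9,12], [6,8,10], [6,8,11], [7,9,12]

so the chain groups are C_0 ≅ Z^12, C_1 ≅ Z^24, C_2 ≅ Z^16.

The boundary map ∂_1: C_1 → C_0 sends each edge [p,q] (with p < q) to q − p.
As a 12×24 matrix over Z this has rank 10, with invariant factors (1,1,1,1,1,1,1,1,1,1).

The boundary map ∂_2: C_2 → C_1 acts by ∂[p,q,r] = [q,r] − [p,r] + [p,q]. For instance
  ∂[3,8,10] = [8,10] − [3,10] + [3,8],
  ∂[5,9,12] = [9,12] − [5,12] + [5,9].
This gives a 24×16 integer matrix of rank 14; reducing to Smith normal form yields diagonal entries (1,1,1,1,1,1,1,1,1,1,1,1,1,1).

From H_k ≅ ker(∂_k) / im(∂_{k+1}) we obtain:

  H_0: rank C_0 − rank ∂_1 = 12 − 10 = 2, and the invariant factors of ∂_1 are all 1, so H_0 = Z^2.
  H_1: rank ker ∂_1 − rank ∂_2 = (24 − 10) − 14 = 0, and the invariant factors of ∂_2 are all 1, so H_1 = 0.
  H_2: rank ker ∂_2 − rank ∂_3 = (16 − 14) − 0 = 2, and there is no ∂_3, so H_2 = Z^2.

(K is a triangulation of the disjoint union of the 2-sphere S^2 and the 2-sphere S^2.)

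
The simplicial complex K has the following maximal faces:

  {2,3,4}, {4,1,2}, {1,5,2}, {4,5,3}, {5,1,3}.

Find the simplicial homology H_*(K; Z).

H_0 ≅ Z,  H_1 ≅ Z,  H_2 = 0.

Fix the vertex order 1 < 2 < 3 < 4 < 5 and write every simplex with vertices in increasing order. Then dim K = 2 and the simplices of K are:

  0-simplices (5): [1], [2], [3], [4], [5]
  1-simplices (10): [1,2], [1,3], [1,4], [1,5], [2,3], [2,4], [2,5], [3,4], [3,5], [4,5]
  2-simplices (5): [1,2,4], [1,2,5], [1,3,5], [2,3,4], [3,4,5]

so the chain groups are C_0 ≅ Z^5, C_1 ≅ Z^10, C_2 ≅ Z^5.

Boundary ∂_1: C_1 → C_0 maps an edge to its endpoints' difference, ∂[p,q] = q − p.
As a 5×10 matrix over Z this has rank 4, with invariant factors (1,1,1,1).

The boundary map ∂_2: C_2 → C_1 maps a triangle to the signed sum of its edges. For instance
  ∂[2,3,4] = [3,4] − [2,4] + [2,3],
  ∂[1,3,5] = [3,5] − [1,5] + [1,3].
The 10×5 boundary matrix has rank 5 and Smith normal form diag(1,1,1,1,1).

From H_k ≅ ker(∂_k) / im(∂_{k+1}) we obtain:

  H_0: rank C_0 − rank ∂_1 = 5 − 4 = 1, and the invariant factors of ∂_1 are all 1, so H_0 = Z.
  H_1: rank ker ∂_1 − rank ∂_2 = (10 − 4) − 5 = 1, and the invariant factors of ∂_2 are all 1, so H_1 = Z.
  H_2: rank ker ∂_2 − rank ∂_3 = (5 − 5) − 0 = 0, and there is no ∂_3, so H_2 = 0.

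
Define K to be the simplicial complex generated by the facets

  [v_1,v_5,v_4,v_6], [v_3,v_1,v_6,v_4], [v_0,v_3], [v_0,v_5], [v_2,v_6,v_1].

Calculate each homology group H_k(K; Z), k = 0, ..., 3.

H_0 ≅ Z,  H_1 ≅ Z,  H_2 = 0,  H_3 = 0.

Take the total order v_0 < v_1 < v_2 < v_3 < v_4 < v_5 < v_6 on the vertex set. Then K (dimension 3) consists of the simplices:

  0-simplices (7): [v_0], [v_1], [v_2], [v_3], [v_4], [v_5], [v_6]
  1-simplices (13): [v_0,v_3], [v_0,v_5], [v_1,v_2], [v_1,v_3], [v_1,v_4], [v_1,v_5], [v_1,v_6], [v_2,v_6], [v_3,v_4], [v_3,v_6], [v_4,v_5], [v_4,v_6], [v_5,v_6]
  2-simplices (8): [v_1,v_2,v_6], [v_1,v_3,v_4], [v_1,v_3,v_6], [v_1,v_4,v_5], [v_1,v_4,v_6], [v_1,v_5,v_6], [v_3,v_4,v_6], [v_4,v_5,v_6]
  3-simplices (2): [v_1,v_3,v_4,v_6], [v_1,v_4,v_5,v_6]

giving chain groups C_0 ≅ Z^7, C_1 ≅ Z^13, C_2 ≅ Z^8, C_3 ≅ Z^2.

The boundary map ∂_1: C_1 → C_0 maps an edge to its endpoints' difference, ∂[p,q] = q − p.
The 7×13 boundary matrix has rank 6 and Smith normal form diag(1,1,1,1,1,1).

The boundary map ∂_2: C_2 → C_1 maps a triangle to the signed sum of its edges. For instance
  ∂[v_1,v_5,v_6] = [v_5,v_6] − [v_1,v_6] + [v_1,v_5],
  ∂[v_1,v_2,v_6] = [v_2,v_6] − [v_1,v_6] + [v_1,v_2].
The resulting 13×8 matrix has rank 6, and its Smith normal form has invariant factors (1,1,1,1,1,1).

∂_3: C_3 → C_2 sends each 3-simplex σ to the alternating sum Σ_i (−1)^i (σ with its i-th vertex removed). For instance
  ∂[v_1,v_3,v_4,v_6] = [v_3,v_4,v_6] − [v_1,v_4,v_6] + [v_1,v_3,v_6] − [v_1,v_3,v_4],
  ∂[v_1,v_4,v_5,v_6] = [v_4,v_5,v_6] − [v_1,v_5,v_6] + [v_1,v_4,v_6] − [v_1,v_4,v_5].
The resulting 8×2 matrix has rank 2, and its Smith normal form has invariant factors (1,1).

From H_k ≅ ker(∂_k) / im(∂_{k+1}) we obtain:

  H_0: rank C_0 − rank ∂_1 = 7 − 6 = 1, and the invariant factors of ∂_1 are all 1, so H_0 ≅ Z.
  H_1: rank ker ∂_1 − rank ∂_2 = (13 − 6) − 6 = 1, and the invariant factors of ∂_2 are all 1, so H_1 ≅ Z.
  H_2: rank ker ∂_2 − rank ∂_3 = (8 − 6) − 2 = 0, and the invariant factors of ∂_3 are all 1, so H_2 ≅ 0.
  H_3: rank ker ∂_3 − rank ∂_4 = (2 − 2) − 0 = 0, and there is no ∂_4, so H_3 ≅ 0.

As a check, the Euler characteristic is 7 − 13 + 8 − 2 = 0, which agrees with 1 − 1 + 0 − 0 = 0.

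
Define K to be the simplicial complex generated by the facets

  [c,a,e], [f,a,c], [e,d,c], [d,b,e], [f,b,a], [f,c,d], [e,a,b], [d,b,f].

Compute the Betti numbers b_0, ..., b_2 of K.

b_0 = 1, b_1 = 0, b_2 = 1.

Take the total order a < b < c < d < e < f on the vertex set. Then K (dimension 2) consists of the simplices:

  0-simplices (6): a, b, c, d, e, f
  1-simplices (12): ab, ac, ae, af, bd, be, bf, cd, ce, cf, de, df
  2-simplices (8): abe, abf, ace, acf, bde, bdf, cde, cdf

so the chain groups are C_0 ≅ Z^6, C_1 ≅ Z^12, C_2 ≅ Z^8.

The boundary map ∂_1: C_1 → C_0 is given by ∂[p,q] = [q] − [p]. For instance
  ∂ce = e − c.
As a 6×12 matrix over Z this has rank 5, with invariant factors (1,1,1,1,1).

∂_2: C_2 → C_1 acts by ∂[p,q,r] = [q,r] − [p,r] + [p,q]. For instance
  ∂acf = cf − af + ac,
  ∂cdf = df − cf + cd.
The resulting 12×8 matrix has rank 7, and its Smith normal form has invariant factors (1,1,1,1,1,1,1).

Computing H_k = (kernel of ∂_k) / (image of ∂_{k+1}):

  H_0: rank C_0 − rank ∂_1 = 6 − 5 = 1, and the invariant factors of ∂_1 are all 1, so H_0 = Z.
  H_1: rank ker ∂_1 − rank ∂_2 = (12 − 5) − 7 = 0, and the invariant factors of ∂_2 are all 1, so H_1 = 0.
  H_2: rank ker ∂_2 − rank ∂_3 = (8 − 7) − 0 = 1, and there is no ∂_3, so H_2 = Z.

Hence the Betti numbers are b_0 = 1, b_1 = 0, b_2 = 1.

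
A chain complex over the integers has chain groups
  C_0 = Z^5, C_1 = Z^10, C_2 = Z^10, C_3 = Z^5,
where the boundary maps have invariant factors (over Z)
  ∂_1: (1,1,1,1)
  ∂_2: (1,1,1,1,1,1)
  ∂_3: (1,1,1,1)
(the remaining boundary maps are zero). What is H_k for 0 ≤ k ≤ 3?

H_0 ≅ Z,  H_1 = 0,  H_2 = 0,  H_3 ≅ Z.

H_0: b_0 = 5 − 0 − 4 = 1; torsion from ∂_1 factors > 1: none. So H_0 ≅ Z.
H_1: b_1 = 10 − 4 − 6 = 0; torsion from ∂_2 factors > 1: none. So H_1 ≅ 0.
H_2: b_2 = 10 − 6 − 4 = 0; torsion from ∂_3 factors > 1: none. So H_2 ≅ 0.
H_3: b_3 = 5 − 4 − 0 = 1; torsion from ∂_4 factors > 1: none. So H_3 ≅ Z.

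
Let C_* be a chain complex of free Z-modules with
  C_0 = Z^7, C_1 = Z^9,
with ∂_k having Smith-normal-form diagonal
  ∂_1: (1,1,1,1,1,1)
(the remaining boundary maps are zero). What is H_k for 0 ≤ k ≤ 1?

H_0 = Z,  H_1 = Z^3.

H_0: b_0 = 7 − 0 − 6 = 1; torsion from ∂_1 factors > 1: none. So H_0 = Z.
H_1: b_1 = 9 − 6 − 0 = 3; torsion from ∂_2 factors > 1: none. So H_1 = Z^3.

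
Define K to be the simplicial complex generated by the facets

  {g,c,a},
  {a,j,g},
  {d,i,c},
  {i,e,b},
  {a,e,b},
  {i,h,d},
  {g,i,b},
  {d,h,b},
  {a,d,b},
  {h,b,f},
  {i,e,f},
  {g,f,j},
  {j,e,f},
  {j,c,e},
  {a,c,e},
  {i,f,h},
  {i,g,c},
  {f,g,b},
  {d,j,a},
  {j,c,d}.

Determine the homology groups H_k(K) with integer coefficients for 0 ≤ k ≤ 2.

H_0 = Z,  H_1 = Z ⊕ Z/2,  H_2 = 0.

We work with the vertex ordering a < b < c < d < e < f < g < h < i < j. The simplices of K, each written with vertices in increasing order, are:

  0-simplices (10): a, b, c, d, e, f, g, h, i, j
  1-simplices (30): ab, ac, ad, ae, ag, aj, bd, be, bf, bg, bh, bi, cd, ce, cg, ci, cj, dh, di, dj, ef, ei, ej, fg, fh, fi, fj, gi, gj, hi
  2-simplices (20): abd, abe, ace, acg, adj, agj, bdh, bei, bfg, bfh, bgi, cdi, cdj, cej, cgi, dhi, efi, efj, fgj, fhi

Hence C_0 ≅ Z^10, C_1 ≅ Z^30, C_2 ≅ Z^20.

The boundary map ∂_1: C_1 → C_0 is given by ∂[p,q] = [q] − [p].
As a 10×30 matrix over Z this has rank 9, with invariant factors (1,1,1,1,1,1,1,1,1).

The boundary map ∂_2: C_2 → C_1 acts by ∂[p,q,r] = [q,r] − [p,r] + [p,q]. For instance
  ∂cdi = di − ci + cd,
  ∂efj = fj − ej + ef.
The resulting 30×20 matrix has rank 20, and its Smith normal form has invariant factors (1,1,1,1,1,1,1,1,1,1,1,1,1,1,1,1,1,1,1,2).

From H_k ≅ ker(∂_k) / im(∂_{k+1}) we obtain:

  H_0: rank C_0 − rank ∂_1 = 10 − 9 = 1, and the invariant factors of ∂_1 are all 1, so H_0 = Z.
  H_1: rank ker ∂_1 − rank ∂_2 = (30 − 9) − 20 = 1, and ∂_2 has invariant factor 2 > 1, so H_1 = Z ⊕ Z/2.
  H_2: rank ker ∂_2 − rank ∂_3 = (20 − 20) − 0 = 0, and there is no ∂_3, so H_2 = 0.

As a check, the Euler characteristic is 10 − 30 + 20 = 0, which agrees with 1 − 1 + 0 = 0.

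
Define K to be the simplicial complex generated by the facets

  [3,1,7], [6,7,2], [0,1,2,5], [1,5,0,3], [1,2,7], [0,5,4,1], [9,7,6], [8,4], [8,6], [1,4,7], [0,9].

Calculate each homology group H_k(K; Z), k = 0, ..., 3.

H_0 ≅ Z,  H_1 ≅ Z^2,  H_2 = 0,  H_3 = 0.

Take the total order 0 < 1 < 2 < 3 < 4 < 5 < 6 < 7 < 8 < 9 on the vertex set. Then K (dimension 3) consists of the simplices:

  0-simplices (10): [0], [1], [2], [3], [4], [5], [6], [7], [8], [9]
  1-simplices (23): [0,1], [0,2], [0,3], [0,4], [0,5], [0,9], [1,2], [1,3], [1,4], [1,5], [1,7], [2,5], [2,6], [2,7], [3,5], [3,7], [4,5], [4,7], [4,8], [6,7], [6,8], [6,9], [7,9]
  2-simplices (15): [0,1,2], [0,1,3], [0,1,4], [0,1,5], [0,2,5], [0,3,5], [0,4,5], [1,2,5], [1,2,7], [1,3,5], [1,3,7], [1,4,5], [1,4,7], [2,6,7], [6,7,9]
  3-simplices (3): [0,1,2,5], [0,1,3,5], [0,1,4,5]

giving chain groups C_0 ≅ Z^10, C_1 ≅ Z^23, C_2 ≅ Z^15, C_3 ≅ Z^3.

Boundary ∂_1: C_1 → C_0 sends each edge [p,q] (with p < q) to q − p. For instance
  ∂[4,8] = [8] − [4].
This gives a 10×23 integer matrix of rank 9; reducing to Smith normal form yields diagonal entries (1,1,1,1,1,1,1,1,1).

∂_2: C_2 → C_1 sends each 2-simplex [p,q,r] to [q,r] − [p,r] + [p,q]. For instance
  ∂[1,4,7] = [4,7] − [1,7] + [1,4],
  ∂[0,1,5] = [1,5] − [0,5] + [0,1].
As a 23×15 matrix over Z this has rank 12, with invariant factors (1,1,1,1,1,1,1,1,1,1,1,1).

The boundary map ∂_3: C_3 → C_2 sends each 3-simplex σ to the alternating sum Σ_i (−1)^i (σ with its i-th vertex removed). For instance
  ∂[0,1,2,5] = [1,2,5] − [0,2,5] + [0,1,5] − [0,1,2],
  ∂[0,1,3,5] = [1,3,5] − [0,3,5] + [0,1,5] − [0,1,3].
As a 15×3 matrix over Z this has rank 3, with invariant factors (1,1,1).

Reading off H_k = ker ∂_k / im ∂_{k+1}:

  H_0: rank C_0 − rank ∂_1 = 10 − 9 = 1, and the invariant factors of ∂_1 are all 1, so H_0 ≅ Z.
  H_1: rank ker ∂_1 − rank ∂_2 = (23 − 9) − 12 = 2, and the invariant factors of ∂_2 are all 1, so H_1 ≅ Z^2.
  H_2: rank ker ∂_2 − rank ∂_3 = (15 − 12) − 3 = 0, and the invariant factors of ∂_3 are all 1, so H_2 ≅ 0.
  H_3: rank ker ∂_3 − rank ∂_4 = (3 − 3) − 0 = 0, and there is no ∂_4, so H_3 ≅ 0.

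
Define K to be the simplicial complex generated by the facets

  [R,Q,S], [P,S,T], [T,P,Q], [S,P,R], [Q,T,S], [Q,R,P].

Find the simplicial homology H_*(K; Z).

H_0 = Z,  H_1 = 0,  H_2 = Z.

We work with the vertex ordering P < Q < R < S < T. The simplices of K, each written with vertices in increasing order, are:

  0-simplices (5): P, Q, R, S, T
  1-simplices (9): PQ, PR, PS, PT, QR, QS, QT, RS, ST
  2-simplices (6): PQR, PQT, PRS, PST, QRS, QST

Hence C_0 ≅ Z^5, C_1 ≅ Z^9, C_2 ≅ Z^6.

The boundary map ∂_1: C_1 → C_0 is given by ∂[p,q] = [q] − [p]. For instance
  ∂QR = R − Q.
This gives a 5×9 integer matrix of rank 4; reducing to Smith normal form yields diagonal entries (1,1,1,1).

∂_2: C_2 → C_1 acts by ∂[p,q,r] = [q,r] − [p,r] + [p,q]. For instance
  ∂PQR = QR − PR + PQ,
  ∂QRS = RS − QS + QR.
The resulting 9×6 matrix has rank 5, and its Smith normal form has invariant factors (1,1,1,1,1).

Reading off H_k = ker ∂_k / im ∂_{k+1}:

  H_0: rank C_0 − rank ∂_1 = 5 − 4 = 1, and the invariant factors of ∂_1 are all 1, so H_0 = Z.
  H_1: rank ker ∂_1 − rank ∂_2 = (9 − 4) − 5 = 0, and the invariant factors of ∂_2 are all 1, so H_1 = 0.
  H_2: rank ker ∂_2 − rank ∂_3 = (6 − 5) − 0 = 1, and there is no ∂_3, so H_2 = Z.

As a check, the Euler characteristic is 5 − 9 + 6 = 2, which agrees with 1 − 0 + 1 = 2.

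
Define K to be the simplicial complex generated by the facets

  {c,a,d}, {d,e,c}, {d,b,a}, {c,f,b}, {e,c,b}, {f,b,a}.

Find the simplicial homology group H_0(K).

H_0 = Z.

Order the vertices as a < b < c < d < e < f. Listing each simplex with vertices in this order, K has dimension 2 with simplices:

  0-simplices (6): a, b, c, d, e, f
  1-simplices (12): ab, ac, ad, af, bc, bd, be, bf, cd, ce, cf, de
  2-simplices (6): abd, abf, acd, bce, bcf, cde

Hence C_0 ≅ Z^6, C_1 ≅ Z^12, C_2 ≅ Z^6.

∂_1: C_1 → C_0 is given by ∂[p,q] = [q] − [p]. For instance
  ∂be = e − b.
This gives a 6×12 integer matrix of rank 5; reducing to Smith normal form yields diagonal entries (1,1,1,1,1).

∂_2: C_2 → C_1 acts by ∂[p,q,r] = [q,r] − [p,r] + [p,q]. For instance
  ∂bce = ce − be + bc,
  ∂abd = bd − ad + ab.
This gives a 12×6 integer matrix of rank 6; reducing to Smith normal form yields diagonal entries (1,1,1,1,1,1).

Now H_k = ker ∂_k / im ∂_{k+1}, so:

  H_0: rank C_0 − rank ∂_1 = 6 − 5 = 1, and the invariant factors of ∂_1 are all 1, so H_0 = Z.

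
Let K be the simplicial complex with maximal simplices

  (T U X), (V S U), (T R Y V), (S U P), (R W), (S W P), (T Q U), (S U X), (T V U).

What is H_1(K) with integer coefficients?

Order the vertices as P < Q < R < S < T < U < V < W < X < Y. Listing each simplex with vertices in this order, K has dimension 3 with simplices:

  0-simplices (10): P, Q, R, S, T, U, V, W, X, Y
  1-simplices (20): PS, PU, PW, QT, QU, RT, RV, RW, RY, SU, SV, SW, SX, TU, TV, TX, TY, UV, UX, VY
  2-simplices (11): PSU, PSW, QTU, RTV, RTY, RVY, SUV, SUX, TUV, TUX, TVY
  3-simplices (1): RTVY

so the chain groups are C_0 ≅ Z^10, C_1 ≅ Z^20, C_2 ≅ Z^11, C_3 ≅ Z^1.

Boundary ∂_1: C_1 → C_0 is given by ∂[p,q] = [q] − [p].
As a 10×20 matrix over Z this has rank 9, with invariant factors (1,1,1,1,1,1,1,1,1).

∂_2: C_2 → C_1 sends each 2-simplex [p,q,r] to [q,r] − [p,r] + [p,q]. For instance
  ∂TVY = VY − TY + TV,
  ∂SUV = UV − SV + SU.
This gives a 20×11 integer matrix of rank 10; reducing to Smith normal form yields diagonal entries (1,1,1,1,1,1,1,1,1,1).

Boundary ∂_3: C_3 → C_2 sends each 3-simplex σ to the alternating sum Σ_i (−1)^i (σ with its i-th vertex removed). For instance
  ∂RTVY = TVY − RVY + RTY − RTV.
The 11×1 boundary matrix has rank 1 and Smith normal form diag(1).

Computing H_k = (kernel of ∂_k) / (image of ∂_{k+1}):

  H_1: rank ker ∂_1 − rank ∂_2 = (20 − 9) − 10 = 1, and the invariant factors of ∂_2 are all 1, so H_1 = Z.

H_1 = Z.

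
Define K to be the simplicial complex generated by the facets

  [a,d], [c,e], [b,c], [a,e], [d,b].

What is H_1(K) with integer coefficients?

Take the total order a < b < c < d < e on the vertex set. Then K (dimension 1) consists of the simplices:

  0-simplices (5): a, b, c, d, e
  1-simplices (5): ad, ae, bc, bd, ce

giving chain groups C_0 ≅ Z^5, C_1 ≅ Z^5.

∂_1: C_1 → C_0 maps an edge to its endpoints' difference, ∂[p,q] = q − p. For instance
  ∂bc = c − b.
As a 5×5 matrix over Z this has rank 4, with invariant factors (1,1,1,1).

Reading off H_k = ker ∂_k / im ∂_{k+1}:

  H_1: rank ker ∂_1 − rank ∂_2 = (5 − 4) − 0 = 1, and there is no ∂_2, so H_1 = Z.

H_1 ≅ Z.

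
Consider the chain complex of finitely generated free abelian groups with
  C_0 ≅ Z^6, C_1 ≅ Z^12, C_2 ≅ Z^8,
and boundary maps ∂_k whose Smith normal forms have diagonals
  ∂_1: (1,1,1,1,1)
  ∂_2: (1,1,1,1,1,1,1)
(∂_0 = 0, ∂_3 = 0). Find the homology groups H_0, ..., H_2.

H_0: b_0 = 6 − 0 − 5 = 1; torsion from ∂_1 factors > 1: none. So H_0 ≅ Z.
H_1: b_1 = 12 − 5 − 7 = 0; torsion from ∂_2 factors > 1: none. So H_1 ≅ 0.
H_2: b_2 = 8 − 7 − 0 = 1; torsion from ∂_3 factors > 1: none. So H_2 ≅ Z.

H_0 ≅ Z,  H_1 = 0,  H_2 ≅ Z.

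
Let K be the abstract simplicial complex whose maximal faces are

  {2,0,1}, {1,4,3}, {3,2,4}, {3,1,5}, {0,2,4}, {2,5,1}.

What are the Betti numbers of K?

K has 6 vertices, 12 edges, 6 triangles.
rank ∂_0 = 0, rank ∂_1 = 5 ⇒ b_0 = 6 − 0 − 5 = 1; all invariant factors of ∂_1 are 1 so no torsion. So H_0 ≅ Z.
rank ∂_1 = 5, rank ∂_2 = 6 ⇒ b_1 = 12 − 5 − 6 = 1; all invariant factors of ∂_2 are 1 so no torsion. So H_1 ≅ Z.
rank ∂_2 = 6, rank ∂_3 = 0 ⇒ b_2 = 6 − 6 − 0 = 0. So H_2 ≅ 0.

b_0 = 1, b_1 = 1, b_2 = 0.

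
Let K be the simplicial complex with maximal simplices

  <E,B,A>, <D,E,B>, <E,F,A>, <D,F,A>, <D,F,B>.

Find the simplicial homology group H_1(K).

Take the total order A < B < D < E < F on the vertex set. Then K (dimension 2) consists of the simplices:

  0-simplices (5): A, B, D, E, F
  1-simplices (10): AB, AD, AE, AF, BD, BE, BF, DE, DF, EF
  2-simplices (5): ABE, ADF, AEF, BDE, BDF

so the chain groups are C_0 ≅ Z^5, C_1 ≅ Z^10, C_2 ≅ Z^5.

The boundary map ∂_1: C_1 → C_0 is given by ∂[p,q] = [q] − [p].
This gives a 5×10 integer matrix of rank 4; reducing to Smith normal form yields diagonal entries (1,1,1,1).

The boundary map ∂_2: C_2 → C_1 maps a triangle to the signed sum of its edges. For instance
  ∂AEF = EF − AF + AE,
  ∂BDE = DE − BE + BD.
This gives a 10×5 integer matrix of rank 5; reducing to Smith normal form yields diagonal entries (1,1,1,1,1).

Computing H_k = (kernel of ∂_k) / (image of ∂_{k+1}):

  H_1: rank ker ∂_1 − rank ∂_2 = (10 − 4) − 5 = 1, and the invariant factors of ∂_2 are all 1, so H_1 ≅ Z.

H_1 = Z.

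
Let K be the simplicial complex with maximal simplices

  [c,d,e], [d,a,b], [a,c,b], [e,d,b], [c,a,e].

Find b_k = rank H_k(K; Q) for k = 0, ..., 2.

Take the total order a < b < c < d < e on the vertex set. Then K (dimension 2) consists of the simplices:

  0-simplices (5): a, b, c, d, e
  1-simplices (10): ab, ac, ad, ae, bc, bd, be, cd, ce, de
  2-simplices (5): abc, abd, ace, bde, cde

so the chain groups are C_0 ≅ Z^5, C_1 ≅ Z^10, C_2 ≅ Z^5.

∂_1: C_1 → C_0 sends each edge [p,q] (with p < q) to q − p.
This gives a 5×10 integer matrix of rank 4; reducing to Smith normal form yields diagonal entries (1,1,1,1).

∂_2: C_2 → C_1 acts by ∂[p,q,r] = [q,r] − [p,r] + [p,q]. For instance
  ∂cde = de − ce + cd,
  ∂bde = de − be + bd.
As a 10×5 matrix over Z this has rank 5, with invariant factors (1,1,1,1,1).

Reading off H_k = ker ∂_k / im ∂_{k+1}:

  H_0: rank C_0 − rank ∂_1 = 5 − 4 = 1, and the invariant factors of ∂_1 are all 1, so H_0 ≅ Z.
  H_1: rank ker ∂_1 − rank ∂_2 = (10 − 4) − 5 = 1, and the invariant factors of ∂_2 are all 1, so H_1 ≅ Z.
  H_2: rank ker ∂_2 − rank ∂_3 = (5 − 5) − 0 = 0, and there is no ∂_3, so H_2 ≅ 0.

(K is a triangulation of the Möbius band.)

Hence the Betti numbers are b_0 = 1, b_1 = 1, b_2 = 0.

b_0 = 1, b_1 = 1, b_2 = 0.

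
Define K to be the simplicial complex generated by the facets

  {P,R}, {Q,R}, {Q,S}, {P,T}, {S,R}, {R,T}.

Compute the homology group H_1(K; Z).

We work with the vertex ordering P < Q < R < S < T. The simplices of K, each written with vertices in increasing order, are:

  0-simplices (5): P, Q, R, S, T
  1-simplices (6): PR, PT, QR, QS, RS, RT

Hence C_0 ≅ Z^5, C_1 ≅ Z^6.

The boundary map ∂_1: C_1 → C_0 is given by ∂[p,q] = [q] − [p].
This gives a 5×6 integer matrix of rank 4; reducing to Smith normal form yields diagonal entries (1,1,1,1).

Reading off H_k = ker ∂_k / im ∂_{k+1}:

  H_1: rank ker ∂_1 − rank ∂_2 = (6 − 4) − 0 = 2, and there is no ∂_2, so H_1 = Z^2.

H_1 = Z^2.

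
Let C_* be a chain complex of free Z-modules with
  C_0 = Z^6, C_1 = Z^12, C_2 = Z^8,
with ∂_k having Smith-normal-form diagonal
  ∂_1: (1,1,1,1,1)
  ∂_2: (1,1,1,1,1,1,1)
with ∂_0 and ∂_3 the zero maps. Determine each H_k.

H_0 = Z,  H_1 = 0,  H_2 = Z.

H_0: b_0 = 6 − 0 − 5 = 1; torsion from ∂_1 factors > 1: none. So H_0 = Z.
H_1: b_1 = 12 − 5 − 7 = 0; torsion from ∂_2 factors > 1: none. So H_1 = 0.
H_2: b_2 = 8 − 7 − 0 = 1; torsion from ∂_3 factors > 1: none. So H_2 = Z.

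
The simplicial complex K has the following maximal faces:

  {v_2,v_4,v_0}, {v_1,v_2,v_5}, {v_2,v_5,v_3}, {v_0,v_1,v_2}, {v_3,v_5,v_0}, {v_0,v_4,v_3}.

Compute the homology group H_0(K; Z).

H_0 ≅ Z.

Fix the vertex order v_0 < v_1 < v_2 < v_3 < v_4 < v_5 and write every simplex with vertices in increasing order. Then dim K = 2 and the simplices of K are:

  0-simplices (6): [v_0], [v_1], [v_2], [v_3], [v_4], [v_5]
  1-simplices (12): [v_0,v_1], [v_0,v_2], [v_0,v_3], [v_0,v_4], [v_0,v_5], [v_1,v_2], [v_1,v_5], [v_2,v_3], [v_2,v_4], [v_2,v_5], [v_3,v_4], [v_3,v_5]
  2-simplices (6): [v_0,v_1,v_2], [v_0,v_2,v_4], [v_0,v_3,v_4], [v_0,v_3,v_5], [v_1,v_2,v_5], [v_2,v_3,v_5]

Hence C_0 ≅ Z^6, C_1 ≅ Z^12, C_2 ≅ Z^6.

∂_1: C_1 → C_0 maps an edge to its endpoints' difference, ∂[p,q] = q − p.
The resulting 6×12 matrix has rank 5, and its Smith normal form has invariant factors (1,1,1,1,1).

∂_2: C_2 → C_1 maps a triangle to the signed sum of its edges. For instance
  ∂[v_0,v_2,v_4] = [v_2,v_4] − [v_0,v_4] + [v_0,v_2],
  ∂[v_2,v_3,v_5] = [v_3,v_5] − [v_2,v_5] + [v_2,v_3].
The resulting 12×6 matrix has rank 6, and its Smith normal form has invariant factors (1,1,1,1,1,1).

Computing H_k = (kernel of ∂_k) / (image of ∂_{k+1}):

  H_0: rank C_0 − rank ∂_1 = 6 − 5 = 1, and the invariant factors of ∂_1 are all 1, so H_0 ≅ Z.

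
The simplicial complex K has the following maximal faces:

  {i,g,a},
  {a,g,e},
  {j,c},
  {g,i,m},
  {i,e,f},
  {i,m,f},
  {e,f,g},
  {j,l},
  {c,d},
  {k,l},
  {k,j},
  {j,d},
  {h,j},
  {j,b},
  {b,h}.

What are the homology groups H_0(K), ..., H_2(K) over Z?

H_0 = Z^2,  H_1 = Z^4,  H_2 = 0.

Order the vertices as a < b < c < d < e < f < g < h < i < j < k < l < m. Listing each simplex with vertices in this order, K has dimension 2 with simplices:

  0-simplices (13): a, b, c, d, e, f, g, h, i, j, k, l, m
  1-simplices (21): ae, ag, ai, bh, bj, cd, cj, dj, ef, eg, ei, fg, fi, fm, gi, gm, hj, im, jk, jl, kl
  2-simplices (6): aeg, agi, efg, efi, fim, gim

so the chain groups are C_0 ≅ Z^13, C_1 ≅ Z^21, C_2 ≅ Z^6.

∂_1: C_1 → C_0 is given by ∂[p,q] = [q] − [p].
As a 13×21 matrix over Z this has rank 11, with invariant factors (1,1,1,1,1,1,1,1,1,1,1).

∂_2: C_2 → C_1 maps a triangle to the signed sum of its edges. For instance
  ∂fim = im − fm + fi,
  ∂efi = fi − ei + ef.
The 21×6 boundary matrix has rank 6 and Smith normal form diag(1,1,1,1,1,1).

Reading off H_k = ker ∂_k / im ∂_{k+1}:

  H_0: rank C_0 − rank ∂_1 = 13 − 11 = 2, and the invariant factors of ∂_1 are all 1, so H_0 ≅ Z^2.
  H_1: rank ker ∂_1 − rank ∂_2 = (21 − 11) − 6 = 4, and the invariant factors of ∂_2 are all 1, so H_1 ≅ Z^4.
  H_2: rank ker ∂_2 − rank ∂_3 = (6 − 6) − 0 = 0, and there is no ∂_3, so H_2 ≅ 0.

(K is a triangulation of the disjoint union of the cylinder S^1 x I and a wedge of 3 circles.)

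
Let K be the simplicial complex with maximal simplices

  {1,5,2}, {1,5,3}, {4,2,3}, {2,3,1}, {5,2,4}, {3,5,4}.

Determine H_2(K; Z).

Fix the vertex order 1 < 2 < 3 < 4 < 5 and write every simplex with vertices in increasing order. Then dim K = 2 and the simplices of K are:

  0-simplices (5): [1], [2], [3], [4], [5]
  1-simplices (9): [1,2], [1,3], [1,5], [2,3], [2,4], [2,5], [3,4], [3,5], [4,5]
  2-simplices (6): [1,2,3], [1,2,5], [1,3,5], [2,3,4], [2,4,5], [3,4,5]

Hence C_0 ≅ Z^5, C_1 ≅ Z^9, C_2 ≅ Z^6.

Boundary ∂_1: C_1 → C_0 is given by ∂[p,q] = [q] − [p]. For instance
  ∂[3,4] = [4] − [3].
As a 5×9 matrix over Z this has rank 4, with invariant factors (1,1,1,1).

Boundary ∂_2: C_2 → C_1 sends each 2-simplex [p,q,r] to [q,r] − [p,r] + [p,q]. For instance
  ∂[2,4,5] = [4,5] − [2,5] + [2,4],
  ∂[2,3,4] = [3,4] − [2,4] + [2,3].
The 9×6 boundary matrix has rank 5 and Smith normal form diag(1,1,1,1,1).

From H_k ≅ ker(∂_k) / im(∂_{k+1}) we obtain:

  H_2: rank ker ∂_2 − rank ∂_3 = (6 − 5) − 0 = 1, and there is no ∂_3, so H_2 ≅ Z.

(K is a triangulation of the 2-sphere S^2.)

H_2 = Z.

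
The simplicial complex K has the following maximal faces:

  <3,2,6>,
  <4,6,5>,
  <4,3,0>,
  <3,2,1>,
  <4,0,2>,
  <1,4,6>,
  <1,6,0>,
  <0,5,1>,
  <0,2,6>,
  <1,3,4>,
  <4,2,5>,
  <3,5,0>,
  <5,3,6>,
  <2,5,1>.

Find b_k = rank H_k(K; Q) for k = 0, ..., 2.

b_0 = 1, b_1 = 2, b_2 = 1.

Order the vertices as 0 < 1 < 2 < 3 < 4 < 5 < 6. Listing each simplex with vertices in this order, K has dimension 2 with simplices:

  0-simplices (7): [0], [1], [2], [3], [4], [5], [6]
  1-simplices (21): [0,1], [0,2], [0,3], [0,4], [0,5], [0,6], [1,2], [1,3], [1,4], [1,5], [1,6], [2,3], [2,4], [2,5], [2,6], [3,4], [3,5], [3,6], [4,5], [4,6], [5,6]
  2-simplices (14): [0,1,5], [0,1,6], [0,2,4], [0,2,6], [0,3,4], [0,3,5], [1,2,3], [1,2,5], [1,3,4], [1,4,6], [2,3,6], [2,4,5], [3,5,6], [4,5,6]

so the chain groups are C_0 ≅ Z^7, C_1 ≅ Z^21, C_2 ≅ Z^14.

The boundary map ∂_1: C_1 → C_0 maps an edge to its endpoints' difference, ∂[p,q] = q − p. For instance
  ∂[3,5] = [5] − [3].
The resulting 7×21 matrix has rank 6, and its Smith normal form has invariant factors (1,1,1,1,1,1).

∂_2: C_2 → C_1 acts by ∂[p,q,r] = [q,r] − [p,r] + [p,q]. For instance
  ∂[0,3,5] = [3,5] − [0,5] + [0,3],
  ∂[2,4,5] = [4,5] − [2,5] + [2,4].
As a 21×14 matrix over Z this has rank 13, with invariant factors (1,1,1,1,1,1,1,1,1,1,1,1,1).

From H_k ≅ ker(∂_k) / im(∂_{k+1}) we obtain:

  H_0: rank C_0 − rank ∂_1 = 7 − 6 = 1, and the invariant factors of ∂_1 are all 1, so H_0 = Z.
  H_1: rank ker ∂_1 − rank ∂_2 = (21 − 6) − 13 = 2, and the invariant factors of ∂_2 are all 1, so H_1 = Z^2.
  H_2: rank ker ∂_2 − rank ∂_3 = (14 − 13) − 0 = 1, and there is no ∂_3, so H_2 = Z.

Hence the Betti numbers are b_0 = 1, b_1 = 2, b_2 = 1.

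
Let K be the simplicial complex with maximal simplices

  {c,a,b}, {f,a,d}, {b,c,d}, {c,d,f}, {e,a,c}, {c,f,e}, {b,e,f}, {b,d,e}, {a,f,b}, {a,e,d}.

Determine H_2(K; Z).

H_2 ≅ 0.

Take the total order a < b < c < d < e < f on the vertex set. Then K (dimension 2) consists of the simplices:

  0-simplices (6): a, b, c, d, e, f
  1-simplices (15): ab, ac, ad, ae, af, bc, bd, be, bf, cd, ce, cf, de, df, ef
  2-simplices (10): abc, abf, ace, ade, adf, bcd, bde, bef, cdf, cef

giving chain groups C_0 ≅ Z^6, C_1 ≅ Z^15, C_2 ≅ Z^10.

The boundary map ∂_1: C_1 → C_0 sends each edge [p,q] (with p < q) to q − p. For instance
  ∂ef = f − e.
The 6×15 boundary matrix has rank 5 and Smith normal form diag(1,1,1,1,1).

The boundary map ∂_2: C_2 → C_1 maps a triangle to the signed sum of its edges. For instance
  ∂ade = de − ae + ad,
  ∂bcd = cd − bd + bc.
The resulting 15×10 matrix has rank 10, and its Smith normal form has invariant factors (1,1,1,1,1,1,1,1,1,2).

Reading off H_k = ker ∂_k / im ∂_{k+1}:

  H_2: rank ker ∂_2 − rank ∂_3 = (10 − 10) − 0 = 0, and there is no ∂_3, so H_2 ≅ 0.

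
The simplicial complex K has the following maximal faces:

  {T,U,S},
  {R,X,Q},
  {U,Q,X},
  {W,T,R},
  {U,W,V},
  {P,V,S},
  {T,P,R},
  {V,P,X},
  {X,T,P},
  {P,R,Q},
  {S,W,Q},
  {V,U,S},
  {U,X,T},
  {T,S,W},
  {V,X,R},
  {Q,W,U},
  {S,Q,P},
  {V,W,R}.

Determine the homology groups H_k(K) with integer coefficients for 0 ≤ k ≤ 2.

Fix the vertex order P < Q < R < S < T < U < V < W < X and write every simplex with vertices in increasing order. Then dim K = 2 and the simplices of K are:

  0-simplices (9): P, Q, R, S, T, U, V, W, X
  1-simplices (27): PQ, PR, PS, PT, PV, PX, QR, QS, QU, QW, QX, RT, RV, RW, RX, ST, SU, SV, SW, TU, TW, TX, UV, UW, UX, VW, VX
  2-simplices (18): PQR, PQS, PRT, PSV, PTX, PVX, QRX, QSW, QUW, QUX, RTW, RVW, RVX, STU, STW, SUV, TUX, UVW

Hence C_0 ≅ Z^9, C_1 ≅ Z^27, C_2 ≅ Z^18.

∂_1: C_1 → C_0 maps an edge to its endpoints' difference, ∂[p,q] = q − p. For instance
  ∂UW = W − U.
The resulting 9×27 matrix has rank 8, and its Smith normal form has invariant factors (1,1,1,1,1,1,1,1).

The boundary map ∂_2: C_2 → C_1 sends each 2-simplex [p,q,r] to [q,r] − [p,r] + [p,q]. For instance
  ∂STW = TW − SW + ST,
  ∂PSV = SV − PV + PS.
The 27×18 boundary matrix has rank 18 and Smith normal form diag(1,1,1,1,1,1,1,1,1,1,1,1,1,1,1,1,1,2).

Now H_k = ker ∂_k / im ∂_{k+1}, so:

  H_0: rank C_0 − rank ∂_1 = 9 − 8 = 1, and the invariant factors of ∂_1 are all 1, so H_0 = Z.
  H_1: rank ker ∂_1 − rank ∂_2 = (27 − 8) − 18 = 1, and ∂_2 has invariant factor 2 > 1, so H_1 = Z ⊕ Z_2.
  H_2: rank ker ∂_2 − rank ∂_3 = (18 − 18) − 0 = 0, and there is no ∂_3, so H_2 = 0.

(K is a triangulation of the Klein bottle.)

H_0 = Z,  H_1 = Z ⊕ Z_2,  H_2 = 0.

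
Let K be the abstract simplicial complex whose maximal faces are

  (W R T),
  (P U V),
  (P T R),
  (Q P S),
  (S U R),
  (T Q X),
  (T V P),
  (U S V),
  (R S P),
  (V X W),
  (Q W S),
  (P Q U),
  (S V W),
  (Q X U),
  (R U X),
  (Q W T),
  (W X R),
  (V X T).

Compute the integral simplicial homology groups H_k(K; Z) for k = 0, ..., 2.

H_0 ≅ Z,  H_1 ≅ Z ⊕ Z/2Z,  H_2 = 0.

Order the vertices as P < Q < R < S < T < U < V < W < X. Listing each simplex with vertices in this order, K has dimension 2 with simplices:

  0-simplices (9): P, Q, R, S, T, U, V, W, X
  1-simplices (27): PQ, PR, PS, PT, PU, PV, QS, QT, QU, QW, QX, RS, RT, RU, RW, RX, SU, SV, SW, TV, TW, TX, UV, UX, VW, VX, WX
  2-simplices (18): PQS, PQU, PRS, PRT, PTV, PUV, QSW, QTW, QTX, QUX, RSU, RTW, RUX, RWX, SUV, SVW, TVX, VWX

so the chain groups are C_0 ≅ Z^9, C_1 ≅ Z^27, C_2 ≅ Z^18.

The boundary map ∂_1: C_1 → C_0 sends each edge [p,q] (with p < q) to q − p. For instance
  ∂VX = X − V.
The resulting 9×27 matrix has rank 8, and its Smith normal form has invariant factors (1,1,1,1,1,1,1,1).

∂_2: C_2 → C_1 sends each 2-simplex [p,q,r] to [q,r] − [p,r] + [p,q]. For instance
  ∂RSU = SU − RU + RS,
  ∂QUX = UX − QX + QU.
This gives a 27×18 integer matrix of rank 18; reducing to Smith normal form yields diagonal entries (1,1,1,1,1,1,1,1,1,1,1,1,1,1,1,1,1,2).

From H_k ≅ ker(∂_k) / im(∂_{k+1}) we obtain:

  H_0: rank C_0 − rank ∂_1 = 9 − 8 = 1, and the invariant factors of ∂_1 are all 1, so H_0 = Z.
  H_1: rank ker ∂_1 − rank ∂_2 = (27 − 8) − 18 = 1, and ∂_2 has invariant factor 2 > 1, so H_1 = Z ⊕ Z/2Z.
  H_2: rank ker ∂_2 − rank ∂_3 = (18 − 18) − 0 = 0, and there is no ∂_3, so H_2 = 0.

As a check, the Euler characteristic is 9 − 27 + 18 = 0, which agrees with 1 − 1 + 0 = 0.
(K is a triangulation of the Klein bottle.)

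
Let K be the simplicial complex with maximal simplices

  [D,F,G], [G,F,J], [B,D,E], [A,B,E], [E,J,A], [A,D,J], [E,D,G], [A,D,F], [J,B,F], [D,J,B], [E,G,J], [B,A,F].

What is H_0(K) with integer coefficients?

H_0 ≅ Z.

Take the total order A < B < D < E < F < G < J on the vertex set. Then K (dimension 2) consists of the simplices:

  0-simplices (7): A, B, D, E, F, G, J
  1-simplices (18): AB, AD, AE, AF, AJ, BD, BE, BF, BJ, DE, DF, DG, DJ, EG, EJ, FG, FJ, GJ
  2-simplices (12): ABE, ABF, ADF, ADJ, AEJ, BDE, BDJ, BFJ, DEG, DFG, EGJ, FGJ

so the chain groups are C_0 ≅ Z^7, C_1 ≅ Z^18, C_2 ≅ Z^12.

Boundary ∂_1: C_1 → C_0 is given by ∂[p,q] = [q] − [p].
The 7×18 boundary matrix has rank 6 and Smith normal form diag(1,1,1,1,1,1).

The boundary map ∂_2: C_2 → C_1 sends each 2-simplex [p,q,r] to [q,r] − [p,r] + [p,q]. For instance
  ∂DFG = FG − DG + DF,
  ∂BDE = DE − BE + BD.
The resulting 18×12 matrix has rank 12, and its Smith normal form has invariant factors (1,1,1,1,1,1,1,1,1,1,1,2).

Computing H_k = (kernel of ∂_k) / (image of ∂_{k+1}):

  H_0: rank C_0 − rank ∂_1 = 7 − 6 = 1, and the invariant factors of ∂_1 are all 1, so H_0 ≅ Z.

(K is a triangulation of the real projective plane RP^2.)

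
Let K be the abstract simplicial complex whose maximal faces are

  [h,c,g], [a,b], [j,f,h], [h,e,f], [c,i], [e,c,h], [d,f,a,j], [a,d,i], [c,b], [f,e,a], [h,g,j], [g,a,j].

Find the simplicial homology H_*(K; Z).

Order the vertices as a < b < c < d < e < f < g < h < i < j. Listing each simplex with vertices in this order, K has dimension 3 with simplices:

  0-simplices (10): a, b, c, d, e, f, g, h, i, j
  1-simplices (22): ab, ad, ae, af, ag, ai, aj, bc, ce, cg, ch, ci, df, di, dj, ef, eh, fh, fj, gh, gj, hj
  2-simplices (12): adf, adi, adj, aef, afj, agj, ceh, cgh, dfj, efh, fhj, ghj
  3-simplices (1): adfj

Hence C_0 ≅ Z^10, C_1 ≅ Z^22, C_2 ≅ Z^12, C_3 ≅ Z^1.

∂_1: C_1 → C_0 sends each edge [p,q] (with p < q) to q − p. For instance
  ∂dj = j − d.
This gives a 10×22 integer matrix of rank 9; reducing to Smith normal form yields diagonal entries (1,1,1,1,1,1,1,1,1).

The boundary map ∂_2: C_2 → C_1 acts by ∂[p,q,r] = [q,r] − [p,r] + [p,q]. For instance
  ∂cgh = gh − ch + cg,
  ∂afj = fj − aj + af.
As a 22×12 matrix over Z this has rank 11, with invariant factors (1,1,1,1,1,1,1,1,1,1,1).

Boundary ∂_3: C_3 → C_2 sends each 3-simplex σ to the alternating sum Σ_i (−1)^i (σ with its i-th vertex removed). For instance
  ∂adfj = dfj − afj + adj − adf.
The 12×1 boundary matrix has rank 1 and Smith normal form diag(1).

From H_k ≅ ker(∂_k) / im(∂_{k+1}) we obtain:

  H_0: rank C_0 − rank ∂_1 = 10 − 9 = 1, and the invariant factors of ∂_1 are all 1, so H_0 = Z.
  H_1: rank ker ∂_1 − rank ∂_2 = (22 − 9) − 11 = 2, and the invariant factors of ∂_2 are all 1, so H_1 = Z^2.
  H_2: rank ker ∂_2 − rank ∂_3 = (12 − 11) − 1 = 0, and the invariant factors of ∂_3 are all 1, so H_2 = 0.
  H_3: rank ker ∂_3 − rank ∂_4 = (1 − 1) − 0 = 0, and there is no ∂_4, so H_3 = 0.

As a check, the Euler characteristic is 10 − 22 + 12 − 1 = -1, which agrees with 1 − 2 + 0 − 0 = -1.

H_0 = Z,  H_1 = Z^2,  H_2 = 0,  H_3 = 0.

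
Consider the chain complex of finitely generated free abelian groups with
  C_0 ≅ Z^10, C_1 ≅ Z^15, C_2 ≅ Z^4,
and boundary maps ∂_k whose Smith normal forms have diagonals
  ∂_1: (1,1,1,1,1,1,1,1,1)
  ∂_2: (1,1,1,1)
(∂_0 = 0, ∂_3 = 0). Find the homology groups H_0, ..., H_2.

H_0 = Z,  H_1 = Z^2,  H_2 = 0.

H_0: b_0 = 10 − 0 − 9 = 1; torsion from ∂_1 factors > 1: none. So H_0 = Z.
H_1: b_1 = 15 − 9 − 4 = 2; torsion from ∂_2 factors > 1: none. So H_1 = Z^2.
H_2: b_2 = 4 − 4 − 0 = 0; torsion from ∂_3 factors > 1: none. So H_2 = 0.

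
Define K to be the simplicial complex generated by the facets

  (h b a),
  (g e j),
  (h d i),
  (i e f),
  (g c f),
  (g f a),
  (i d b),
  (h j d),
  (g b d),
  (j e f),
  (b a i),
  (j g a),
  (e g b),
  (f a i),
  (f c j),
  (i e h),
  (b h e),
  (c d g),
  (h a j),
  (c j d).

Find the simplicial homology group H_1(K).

We work with the vertex ordering a < b < c < d < e < f < g < h < i < j. The simplices of K, each written with vertices in increasing order, are:

  0-simplices (10): a, b, c, d, e, f, g, h, i, j
  1-simplices (30): ab, af, ag, ah, ai, aj, bd, be, bg, bh, bi, cd, cf, cg, cj, dg, dh, di, dj, ef, eg, eh, ei, ej, fg, fi, fj, gj, hi, hj
  2-simplices (20): abh, abi, afg, afi, agj, ahj, bdg, bdi, beg, beh, cdg, cdj, cfg, cfj, dhi, dhj, efi, efj, egj, ehi

Hence C_0 ≅ Z^10, C_1 ≅ Z^30, C_2 ≅ Z^20.

The boundary map ∂_1: C_1 → C_0 maps an edge to its endpoints' difference, ∂[p,q] = q − p.
As a 10×30 matrix over Z this has rank 9, with invariant factors (1,1,1,1,1,1,1,1,1).

∂_2: C_2 → C_1 maps a triangle to the signed sum of its edges. For instance
  ∂abh = bh − ah + ab,
  ∂beh = eh − bh + be.
The 30×20 boundary matrix has rank 20 and Smith normal form diag(1,1,1,1,1,1,1,1,1,1,1,1,1,1,1,1,1,1,1,2).

From H_k ≅ ker(∂_k) / im(∂_{k+1}) we obtain:

  H_1: rank ker ∂_1 − rank ∂_2 = (30 − 9) − 20 = 1, and ∂_2 has invariant factor 2 > 1, so H_1 = Z ⊕ Z_2.

H_1 ≅ Z ⊕ Z_2.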